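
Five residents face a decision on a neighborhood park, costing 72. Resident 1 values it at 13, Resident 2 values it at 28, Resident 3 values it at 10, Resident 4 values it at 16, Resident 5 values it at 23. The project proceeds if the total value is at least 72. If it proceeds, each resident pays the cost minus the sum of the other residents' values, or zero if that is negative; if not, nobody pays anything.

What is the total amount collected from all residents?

15

Total value 90 ≥ cost 72, so it is built.
Resident 1: others sum to 77; max(0, 72 - 77) = 0.
Resident 2: others sum to 62; max(0, 72 - 62) = 10.
Resident 3: others sum to 80; max(0, 72 - 80) = 0.
Resident 4: others sum to 74; max(0, 72 - 74) = 0.
Resident 5: others sum to 67; max(0, 72 - 67) = 5.
Total collected = 0 + 10 + 0 + 0 + 5 = 15.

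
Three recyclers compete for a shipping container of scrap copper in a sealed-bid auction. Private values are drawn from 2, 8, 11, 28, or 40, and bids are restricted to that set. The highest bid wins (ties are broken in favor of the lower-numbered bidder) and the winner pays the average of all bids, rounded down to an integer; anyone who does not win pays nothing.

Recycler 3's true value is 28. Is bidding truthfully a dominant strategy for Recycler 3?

Consider the case where Recycler 1 bids 2 and Recycler 2 bids 2.
Truthful bid 28: wins, pays 10, utility 28 - 10 = 18.
Bid 8 instead: wins, pays 4, utility 28 - 4 = 24.
Since 24 > 18, bidding 8 is strictly better here, so truthful bidding is not dominant.

No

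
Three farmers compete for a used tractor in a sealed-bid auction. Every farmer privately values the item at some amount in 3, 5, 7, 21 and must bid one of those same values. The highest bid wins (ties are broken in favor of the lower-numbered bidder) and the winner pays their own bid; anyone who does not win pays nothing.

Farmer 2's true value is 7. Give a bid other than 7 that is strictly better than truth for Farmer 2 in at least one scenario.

Suppose Farmer 1 bids 3 and Farmer 3 bids 3.
Bid 7: wins, pays 7, utility 7 - 7 = 0.
Bid 5: wins, pays 5, utility 7 - 5 = 2.
So bidding 5 beats truth here (2 > 0).

5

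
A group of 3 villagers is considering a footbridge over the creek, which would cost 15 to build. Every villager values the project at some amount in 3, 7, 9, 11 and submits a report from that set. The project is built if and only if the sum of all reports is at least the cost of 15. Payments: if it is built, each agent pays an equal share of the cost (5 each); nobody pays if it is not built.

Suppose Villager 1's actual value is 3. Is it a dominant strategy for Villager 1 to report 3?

Yes

Check each profile of the others' reports and compare truth against every alternative report.
Others report (3, 7): truth gives 0, best alternative gives -2.
Others report (7, 3): truth gives 0, best alternative gives -2.
Others report (3, 9): truth gives -2, best alternative gives -2.
Others report (3, 11): truth gives -2, best alternative gives -2.
Others report (7, 7): truth gives -2, best alternative gives -2.
Others report (7, 9): truth gives -2, best alternative gives -2.
(Remaining 10 profiles checked similarly; truth is weakly best in each.)
In every case the truthful report is at least as good as any alternative, so it is a dominant strategy.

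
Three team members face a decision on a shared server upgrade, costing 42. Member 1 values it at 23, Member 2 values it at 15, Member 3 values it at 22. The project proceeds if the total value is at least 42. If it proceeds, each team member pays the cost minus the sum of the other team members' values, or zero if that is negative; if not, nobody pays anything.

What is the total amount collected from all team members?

9

Total value 60 ≥ cost 42, so it is built.
Member 1: others sum to 37; max(0, 42 - 37) = 5.
Member 2: others sum to 45; max(0, 42 - 45) = 0.
Member 3: others sum to 38; max(0, 42 - 38) = 4.
Total collected = 5 + 0 + 4 = 9.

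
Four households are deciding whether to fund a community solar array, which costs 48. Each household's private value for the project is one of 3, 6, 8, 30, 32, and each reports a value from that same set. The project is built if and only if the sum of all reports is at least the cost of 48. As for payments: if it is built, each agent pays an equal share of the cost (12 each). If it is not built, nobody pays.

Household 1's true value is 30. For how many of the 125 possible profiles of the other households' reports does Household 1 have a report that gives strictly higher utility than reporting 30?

6

Others report (3, 6, 8): truth gives 0; report 32 gives 18 > 0. Violating.
Others report (3, 8, 6): truth gives 0; report 32 gives 18 > 0. Violating.
Others report (6, 3, 8): truth gives 0; report 32 gives 18 > 0. Violating.
Others report (6, 8, 3): truth gives 0; report 32 gives 18 > 0. Violating.
Others report (3, 3, 3): truth gives 0; no alternative beats it.
Others report (3, 3, 6): truth gives 0; no alternative beats it.
(Checking all 125 profiles: 6 have a profitable deviation, 119 do not.)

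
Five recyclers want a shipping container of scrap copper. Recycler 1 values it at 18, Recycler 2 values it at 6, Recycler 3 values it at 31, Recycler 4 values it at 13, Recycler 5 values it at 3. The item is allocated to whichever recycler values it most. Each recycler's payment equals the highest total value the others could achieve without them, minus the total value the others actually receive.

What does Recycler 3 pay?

18

Recycler 3 has the highest value and receives the item.
Without Recycler 3, the item would go to the next-highest value, 18, so the others could achieve 18.
With Recycler 3 present and winning, the others receive nothing, so their total is 0.
Payment = 18 - 0 = 18.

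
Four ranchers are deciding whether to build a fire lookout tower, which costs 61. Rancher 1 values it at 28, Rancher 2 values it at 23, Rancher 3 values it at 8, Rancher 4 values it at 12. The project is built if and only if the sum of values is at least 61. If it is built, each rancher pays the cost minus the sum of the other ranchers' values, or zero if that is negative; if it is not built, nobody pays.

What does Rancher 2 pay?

Total value 71 ≥ cost 61, so the project is built.
The other ranchers' values sum to 48.
Cost minus that sum is 61 - 48 = 13.

13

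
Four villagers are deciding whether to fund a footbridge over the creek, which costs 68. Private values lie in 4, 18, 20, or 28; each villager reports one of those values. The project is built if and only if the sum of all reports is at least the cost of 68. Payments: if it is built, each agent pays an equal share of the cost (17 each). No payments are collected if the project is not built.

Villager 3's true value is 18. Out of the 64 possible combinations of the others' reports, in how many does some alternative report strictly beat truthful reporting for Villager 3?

Others report (4, 18, 18): truth gives 0; report 28 gives 1 > 0. Violating.
Others report (4, 18, 20): truth gives 0; report 28 gives 1 > 0. Violating.
Others report (4, 20, 18): truth gives 0; report 28 gives 1 > 0. Violating.
Others report (4, 20, 20): truth gives 0; report 28 gives 1 > 0. Violating.
Others report (4, 4, 4): truth gives 0; no alternative beats it.
Others report (4, 4, 18): truth gives 0; no alternative beats it.
(Checking all 64 profiles: 12 have a profitable deviation, 52 do not.)

12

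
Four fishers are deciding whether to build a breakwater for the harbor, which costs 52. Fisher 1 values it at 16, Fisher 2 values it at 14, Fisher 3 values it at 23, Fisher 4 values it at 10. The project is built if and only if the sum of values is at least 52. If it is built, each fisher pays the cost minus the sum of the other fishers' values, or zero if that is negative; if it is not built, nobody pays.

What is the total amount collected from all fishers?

Total value 63 ≥ cost 52, so it is built.
Fisher 1: others sum to 47; max(0, 52 - 47) = 5.
Fisher 2: others sum to 49; max(0, 52 - 49) = 3.
Fisher 3: others sum to 40; max(0, 52 - 40) = 12.
Fisher 4: others sum to 53; max(0, 52 - 53) = 0.
Total collected = 5 + 3 + 12 + 0 = 20.

20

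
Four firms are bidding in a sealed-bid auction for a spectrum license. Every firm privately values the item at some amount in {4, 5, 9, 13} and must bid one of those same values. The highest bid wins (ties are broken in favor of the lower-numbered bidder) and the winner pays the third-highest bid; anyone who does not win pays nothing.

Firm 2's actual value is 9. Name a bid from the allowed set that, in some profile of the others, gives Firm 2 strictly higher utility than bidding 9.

Suppose Firm 1 bids 4, Firm 3 bids 4 and Firm 4 bids 13.
Bid 9: loses, pays 0, utility 0.
Bid 13: wins, pays 4, utility 9 - 4 = 5.
So bidding 13 beats truth here (5 > 0).

13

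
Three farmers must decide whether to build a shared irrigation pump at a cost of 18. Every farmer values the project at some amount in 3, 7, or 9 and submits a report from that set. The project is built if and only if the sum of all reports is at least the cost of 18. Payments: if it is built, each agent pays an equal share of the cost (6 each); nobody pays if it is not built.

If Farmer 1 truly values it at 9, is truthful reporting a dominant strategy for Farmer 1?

Check each profile of the others' reports and compare truth against every alternative report.
Others report (3, 7): truth gives 3, best alternative gives 0.
Others report (7, 3): truth gives 3, best alternative gives 0.
Others report (3, 9): truth gives 3, best alternative gives 3.
Others report (7, 7): truth gives 3, best alternative gives 3.
Others report (7, 9): truth gives 3, best alternative gives 3.
Others report (9, 3): truth gives 3, best alternative gives 3.
(Remaining 3 profiles checked similarly; truth is weakly best in each.)
In every case the truthful report is at least as good as any alternative, so it is a dominant strategy.

Yes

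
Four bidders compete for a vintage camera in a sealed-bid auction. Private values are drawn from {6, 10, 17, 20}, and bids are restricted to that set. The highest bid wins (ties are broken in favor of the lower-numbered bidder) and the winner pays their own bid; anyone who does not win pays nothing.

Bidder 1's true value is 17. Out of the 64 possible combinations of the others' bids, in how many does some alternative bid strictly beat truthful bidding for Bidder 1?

Others bid (6, 6, 6): truth gives 0; bid 6 gives 11 > 0. Violating.
Others bid (6, 6, 10): truth gives 0; bid 10 gives 7 > 0. Violating.
Others bid (6, 10, 6): truth gives 0; bid 10 gives 7 > 0. Violating.
Others bid (6, 10, 10): truth gives 0; bid 10 gives 7 > 0. Violating.
Others bid (6, 6, 17): truth gives 0; no alternative beats it.
Others bid (6, 6, 20): truth gives 0; no alternative beats it.
(Checking all 64 profiles: 8 have a profitable deviation, 56 do not.)

8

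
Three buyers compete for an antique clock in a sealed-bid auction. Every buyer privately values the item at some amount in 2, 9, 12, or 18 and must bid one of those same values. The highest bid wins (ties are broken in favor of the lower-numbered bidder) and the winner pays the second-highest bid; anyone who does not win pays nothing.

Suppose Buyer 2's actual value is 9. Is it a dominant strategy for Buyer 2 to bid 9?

Check each profile of the others' bids and compare truth against every alternative bid.
Others bid (2, 2): truth gives 7, best alternative gives 7.
Others bid (2, 9): truth gives 0, best alternative gives 0.
Others bid (2, 12): truth gives 0, best alternative gives 0.
Others bid (2, 18): truth gives 0, best alternative gives 0.
Others bid (9, 2): truth gives 0, best alternative gives 0.
Others bid (9, 9): truth gives 0, best alternative gives 0.
(Remaining 10 profiles checked similarly; truth is weakly best in each.)
In every case the truthful bid is at least as good as any alternative, so it is a dominant strategy.

Yes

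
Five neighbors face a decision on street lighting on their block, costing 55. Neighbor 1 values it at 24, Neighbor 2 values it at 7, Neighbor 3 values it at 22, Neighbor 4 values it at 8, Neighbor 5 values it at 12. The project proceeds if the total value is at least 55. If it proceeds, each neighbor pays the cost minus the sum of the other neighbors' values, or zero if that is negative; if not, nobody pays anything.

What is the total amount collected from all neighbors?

Total value 73 ≥ cost 55, so it is built.
Neighbor 1: others sum to 49; max(0, 55 - 49) = 6.
Neighbor 2: others sum to 66; max(0, 55 - 66) = 0.
Neighbor 3: others sum to 51; max(0, 55 - 51) = 4.
Neighbor 4: others sum to 65; max(0, 55 - 65) = 0.
Neighbor 5: others sum to 61; max(0, 55 - 61) = 0.
Total collected = 6 + 0 + 4 + 0 + 0 = 10.

10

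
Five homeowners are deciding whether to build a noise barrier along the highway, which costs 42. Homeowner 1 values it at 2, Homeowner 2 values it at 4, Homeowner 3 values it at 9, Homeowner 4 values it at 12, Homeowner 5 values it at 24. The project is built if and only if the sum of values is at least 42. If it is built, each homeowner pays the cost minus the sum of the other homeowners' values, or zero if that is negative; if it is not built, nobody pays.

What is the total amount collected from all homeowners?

18

Total value 51 ≥ cost 42, so it is built.
Homeowner 1: others sum to 49; max(0, 42 - 49) = 0.
Homeowner 2: others sum to 47; max(0, 42 - 47) = 0.
Homeowner 3: others sum to 42; max(0, 42 - 42) = 0.
Homeowner 4: others sum to 39; max(0, 42 - 39) = 3.
Homeowner 5: others sum to 27; max(0, 42 - 27) = 15.
Total collected = 0 + 0 + 0 + 3 + 15 = 18.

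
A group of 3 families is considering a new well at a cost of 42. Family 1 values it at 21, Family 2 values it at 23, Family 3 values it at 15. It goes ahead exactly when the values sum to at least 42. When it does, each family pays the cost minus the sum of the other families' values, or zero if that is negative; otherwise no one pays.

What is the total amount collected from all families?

Total value 59 ≥ cost 42, so it is built.
Family 1: others sum to 38; max(0, 42 - 38) = 4.
Family 2: others sum to 36; max(0, 42 - 36) = 6.
Family 3: others sum to 44; max(0, 42 - 44) = 0.
Total collected = 4 + 6 + 0 = 10.

10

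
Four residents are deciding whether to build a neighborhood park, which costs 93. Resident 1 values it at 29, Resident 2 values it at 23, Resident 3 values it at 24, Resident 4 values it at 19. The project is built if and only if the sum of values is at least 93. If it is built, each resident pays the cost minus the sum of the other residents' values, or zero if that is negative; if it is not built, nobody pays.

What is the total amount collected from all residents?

Total value 95 ≥ cost 93, so it is built.
Resident 1: others sum to 66; max(0, 93 - 66) = 27.
Resident 2: others sum to 72; max(0, 93 - 72) = 21.
Resident 3: others sum to 71; max(0, 93 - 71) = 22.
Resident 4: others sum to 76; max(0, 93 - 76) = 17.
Total collected = 27 + 21 + 22 + 17 = 87.

87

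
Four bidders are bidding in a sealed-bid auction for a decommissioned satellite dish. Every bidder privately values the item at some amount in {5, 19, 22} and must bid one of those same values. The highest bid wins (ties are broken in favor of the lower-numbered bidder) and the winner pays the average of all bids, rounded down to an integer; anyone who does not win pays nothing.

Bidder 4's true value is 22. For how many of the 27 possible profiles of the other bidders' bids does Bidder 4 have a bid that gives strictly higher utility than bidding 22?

1

Others bid (5, 5, 5): truth gives 13; bid 19 gives 14 > 13. Violating.
Others bid (5, 5, 19): truth gives 10; no alternative beats it.
Others bid (5, 5, 22): truth gives 0; no alternative beats it.
(Checking all 27 profiles: 1 has a profitable deviation, 26 do not.)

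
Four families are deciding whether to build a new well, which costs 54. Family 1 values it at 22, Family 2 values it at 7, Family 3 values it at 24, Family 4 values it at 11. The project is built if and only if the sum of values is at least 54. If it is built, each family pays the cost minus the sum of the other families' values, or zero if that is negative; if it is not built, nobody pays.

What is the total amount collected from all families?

27

Total value 64 ≥ cost 54, so it is built.
Family 1: others sum to 42; max(0, 54 - 42) = 12.
Family 2: others sum to 57; max(0, 54 - 57) = 0.
Family 3: others sum to 40; max(0, 54 - 40) = 14.
Family 4: others sum to 53; max(0, 54 - 53) = 1.
Total collected = 12 + 0 + 14 + 1 = 27.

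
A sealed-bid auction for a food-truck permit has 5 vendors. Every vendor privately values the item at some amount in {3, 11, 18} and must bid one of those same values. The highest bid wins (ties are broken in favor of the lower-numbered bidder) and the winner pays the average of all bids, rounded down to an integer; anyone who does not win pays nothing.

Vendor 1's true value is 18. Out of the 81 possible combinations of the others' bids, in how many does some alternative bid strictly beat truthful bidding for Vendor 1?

Others bid (3, 3, 3, 3): truth gives 12; bid 3 gives 15 > 12. Violating.
Others bid (3, 3, 3, 11): truth gives 11; bid 11 gives 12 > 11. Violating.
Others bid (3, 3, 11, 3): truth gives 11; bid 11 gives 12 > 11. Violating.
Others bid (3, 3, 11, 11): truth gives 9; bid 11 gives 11 > 9. Violating.
Others bid (3, 3, 3, 18): truth gives 9; no alternative beats it.
Others bid (3, 3, 11, 18): truth gives 8; no alternative beats it.
(Checking all 81 profiles: 16 have a profitable deviation, 65 do not.)

16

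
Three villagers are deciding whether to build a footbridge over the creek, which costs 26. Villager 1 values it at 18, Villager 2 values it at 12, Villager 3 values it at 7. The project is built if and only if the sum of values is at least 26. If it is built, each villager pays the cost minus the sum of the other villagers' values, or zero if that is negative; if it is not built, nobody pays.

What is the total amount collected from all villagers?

Total value 37 ≥ cost 26, so it is built.
Villager 1: others sum to 19; max(0, 26 - 19) = 7.
Villager 2: others sum to 25; max(0, 26 - 25) = 1.
Villager 3: others sum to 30; max(0, 26 - 30) = 0.
Total collected = 7 + 1 + 0 = 8.

8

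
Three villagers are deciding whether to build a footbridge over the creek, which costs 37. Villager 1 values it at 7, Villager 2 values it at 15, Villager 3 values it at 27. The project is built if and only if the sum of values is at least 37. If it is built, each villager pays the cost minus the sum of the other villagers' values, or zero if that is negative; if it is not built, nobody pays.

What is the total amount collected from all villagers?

Total value 49 ≥ cost 37, so it is built.
Villager 1: others sum to 42; max(0, 37 - 42) = 0.
Villager 2: others sum to 34; max(0, 37 - 34) = 3.
Villager 3: others sum to 22; max(0, 37 - 22) = 15.
Total collected = 0 + 3 + 15 = 18.

18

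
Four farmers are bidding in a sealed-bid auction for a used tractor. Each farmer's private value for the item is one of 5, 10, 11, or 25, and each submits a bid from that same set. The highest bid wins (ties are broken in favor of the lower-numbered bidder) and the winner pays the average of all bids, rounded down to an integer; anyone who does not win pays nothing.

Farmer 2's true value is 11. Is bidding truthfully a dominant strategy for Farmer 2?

Consider the case where Farmer 1 bids 5, Farmer 3 bids 10 and Farmer 4 bids 10.
Truthful bid 11: wins, pays 9, utility 11 - 9 = 2.
Bid 10 instead: wins, pays 8, utility 11 - 8 = 3.
Since 3 > 2, bidding 10 is strictly better here, so truthful bidding is not dominant.

No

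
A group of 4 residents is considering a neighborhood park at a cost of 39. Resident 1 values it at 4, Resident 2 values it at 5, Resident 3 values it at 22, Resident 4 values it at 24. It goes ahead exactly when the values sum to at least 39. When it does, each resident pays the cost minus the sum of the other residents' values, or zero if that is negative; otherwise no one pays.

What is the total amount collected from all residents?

14

Total value 55 ≥ cost 39, so it is built.
Resident 1: others sum to 51; max(0, 39 - 51) = 0.
Resident 2: others sum to 50; max(0, 39 - 50) = 0.
Resident 3: others sum to 33; max(0, 39 - 33) = 6.
Resident 4: others sum to 31; max(0, 39 - 31) = 8.
Total collected = 0 + 0 + 6 + 8 = 14.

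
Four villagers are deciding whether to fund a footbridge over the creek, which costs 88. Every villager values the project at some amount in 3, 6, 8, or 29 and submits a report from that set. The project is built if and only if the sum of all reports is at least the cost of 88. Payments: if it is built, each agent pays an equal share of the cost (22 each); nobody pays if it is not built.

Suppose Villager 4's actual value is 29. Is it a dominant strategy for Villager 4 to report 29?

Check each profile of the others' reports and compare truth against every alternative report.
Others report (3, 29, 29): truth gives 7, best alternative gives 0.
Others report (6, 29, 29): truth gives 7, best alternative gives 0.
Others report (8, 29, 29): truth gives 7, best alternative gives 0.
Others report (29, 3, 29): truth gives 7, best alternative gives 0.
Others report (29, 6, 29): truth gives 7, best alternative gives 0.
Others report (29, 8, 29): truth gives 7, best alternative gives 0.
(Remaining 58 profiles checked similarly; truth is weakly best in each.)
In every case the truthful report is at least as good as any alternative, so it is a dominant strategy.

Yes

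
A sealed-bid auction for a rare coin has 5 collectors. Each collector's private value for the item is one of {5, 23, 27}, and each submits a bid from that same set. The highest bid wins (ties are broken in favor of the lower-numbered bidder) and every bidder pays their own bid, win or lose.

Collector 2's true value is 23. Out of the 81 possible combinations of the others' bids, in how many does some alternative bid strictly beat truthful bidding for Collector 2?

Others bid (5, 5, 5, 27): truth gives -23; bid 27 gives -4 > -23. Violating.
Others bid (5, 5, 23, 27): truth gives -23; bid 27 gives -4 > -23. Violating.
Others bid (5, 5, 27, 5): truth gives -23; bid 27 gives -4 > -23. Violating.
Others bid (5, 5, 27, 23): truth gives -23; bid 27 gives -4 > -23. Violating.
Others bid (5, 5, 5, 5): truth gives 0; no alternative beats it.
Others bid (5, 5, 5, 23): truth gives 0; no alternative beats it.
(Checking all 81 profiles: 73 have a profitable deviation, 8 do not.)

73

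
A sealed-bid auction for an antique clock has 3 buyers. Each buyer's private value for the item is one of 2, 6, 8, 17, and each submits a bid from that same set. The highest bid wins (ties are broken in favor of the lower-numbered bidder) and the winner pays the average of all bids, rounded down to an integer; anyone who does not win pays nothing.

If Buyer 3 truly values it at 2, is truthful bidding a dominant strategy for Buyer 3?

Yes

Check each profile of the others' bids and compare truth against every alternative bid.
Others bid (2, 2): truth gives 0, best alternative gives -1.
Others bid (2, 6): truth gives 0, best alternative gives 0.
Others bid (2, 8): truth gives 0, best alternative gives 0.
Others bid (2, 17): truth gives 0, best alternative gives 0.
Others bid (6, 2): truth gives 0, best alternative gives 0.
Others bid (6, 6): truth gives 0, best alternative gives 0.
(Remaining 10 profiles checked similarly; truth is weakly best in each.)
In every case the truthful bid is at least as good as any alternative, so it is a dominant strategy.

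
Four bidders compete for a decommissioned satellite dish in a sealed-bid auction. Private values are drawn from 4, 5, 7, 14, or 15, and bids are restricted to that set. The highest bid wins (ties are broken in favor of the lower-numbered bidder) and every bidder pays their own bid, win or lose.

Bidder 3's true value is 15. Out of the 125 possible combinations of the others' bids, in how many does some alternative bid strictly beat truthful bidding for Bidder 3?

Others bid (4, 4, 4): truth gives 0; bid 5 gives 10 > 0. Violating.
Others bid (4, 4, 5): truth gives 0; bid 5 gives 10 > 0. Violating.
Others bid (4, 4, 7): truth gives 0; bid 7 gives 8 > 0. Violating.
Others bid (4, 4, 14): truth gives 0; bid 14 gives 1 > 0. Violating.
Others bid (4, 4, 15): truth gives 0; no alternative beats it.
Others bid (4, 5, 15): truth gives 0; no alternative beats it.
(Checking all 125 profiles: 81 have a profitable deviation, 44 do not.)

81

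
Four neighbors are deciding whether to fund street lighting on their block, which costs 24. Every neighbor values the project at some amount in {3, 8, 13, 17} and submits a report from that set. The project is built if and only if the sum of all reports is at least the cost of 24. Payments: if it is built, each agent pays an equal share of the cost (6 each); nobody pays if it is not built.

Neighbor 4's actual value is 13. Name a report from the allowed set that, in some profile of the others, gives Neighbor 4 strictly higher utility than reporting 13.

17

Suppose Neighbor 1 reports 3, Neighbor 2 reports 3 and Neighbor 3 reports 3.
Report 13: project not built, utility 0.
Report 17: project built, pays 6, utility 13 - 6 = 7.
So reporting 17 beats truth here (7 > 0).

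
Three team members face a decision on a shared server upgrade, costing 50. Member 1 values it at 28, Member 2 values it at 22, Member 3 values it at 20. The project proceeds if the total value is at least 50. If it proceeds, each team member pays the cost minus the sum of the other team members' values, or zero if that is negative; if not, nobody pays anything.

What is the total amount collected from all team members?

10

Total value 70 ≥ cost 50, so it is built.
Member 1: others sum to 42; max(0, 50 - 42) = 8.
Member 2: others sum to 48; max(0, 50 - 48) = 2.
Member 3: others sum to 50; max(0, 50 - 50) = 0.
Total collected = 8 + 2 + 0 = 10.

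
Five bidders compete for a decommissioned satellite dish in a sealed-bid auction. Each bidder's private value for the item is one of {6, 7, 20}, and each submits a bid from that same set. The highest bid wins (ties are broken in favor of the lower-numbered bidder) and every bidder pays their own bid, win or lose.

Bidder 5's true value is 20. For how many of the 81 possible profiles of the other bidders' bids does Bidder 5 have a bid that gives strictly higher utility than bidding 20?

66

Others bid (6, 6, 6, 6): truth gives 0; bid 7 gives 13 > 0. Violating.
Others bid (6, 6, 6, 20): truth gives -20; bid 6 gives -6 > -20. Violating.
Others bid (6, 6, 7, 20): truth gives -20; bid 6 gives -6 > -20. Violating.
Others bid (6, 6, 20, 6): truth gives -20; bid 6 gives -6 > -20. Violating.
Others bid (6, 6, 6, 7): truth gives 0; no alternative beats it.
Others bid (6, 6, 7, 6): truth gives 0; no alternative beats it.
(Checking all 81 profiles: 66 have a profitable deviation, 15 do not.)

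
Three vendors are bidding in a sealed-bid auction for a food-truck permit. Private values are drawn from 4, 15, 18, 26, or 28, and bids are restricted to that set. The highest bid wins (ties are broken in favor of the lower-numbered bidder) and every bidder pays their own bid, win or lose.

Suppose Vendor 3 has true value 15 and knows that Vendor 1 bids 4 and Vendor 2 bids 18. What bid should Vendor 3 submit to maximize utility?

4

Bid 4: loses but pays 4, utility -4.
Bid 15: loses but pays 15, utility -15.
Bid 18: loses but pays 18, utility -18.
Bid 26: wins, pays 26, utility 15 - 26 = -11.
Bid 28: wins, pays 28, utility 15 - 28 = -13.
The best choice is 4 with utility -4.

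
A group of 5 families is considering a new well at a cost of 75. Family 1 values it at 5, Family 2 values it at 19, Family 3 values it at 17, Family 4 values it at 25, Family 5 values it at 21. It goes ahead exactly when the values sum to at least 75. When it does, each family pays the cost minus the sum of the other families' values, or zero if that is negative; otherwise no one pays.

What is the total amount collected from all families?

34

Total value 87 ≥ cost 75, so it is built.
Family 1: others sum to 82; max(0, 75 - 82) = 0.
Family 2: others sum to 68; max(0, 75 - 68) = 7.
Family 3: others sum to 70; max(0, 75 - 70) = 5.
Family 4: others sum to 62; max(0, 75 - 62) = 13.
Family 5: others sum to 66; max(0, 75 - 66) = 9.
Total collected = 0 + 7 + 5 + 13 + 9 = 34.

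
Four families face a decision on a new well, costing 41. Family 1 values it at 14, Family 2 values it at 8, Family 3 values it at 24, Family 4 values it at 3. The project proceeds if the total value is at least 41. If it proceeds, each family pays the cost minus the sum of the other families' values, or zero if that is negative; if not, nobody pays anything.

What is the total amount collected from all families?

Total value 49 ≥ cost 41, so it is built.
Family 1: others sum to 35; max(0, 41 - 35) = 6.
Family 2: others sum to 41; max(0, 41 - 41) = 0.
Family 3: others sum to 25; max(0, 41 - 25) = 16.
Family 4: others sum to 46; max(0, 41 - 46) = 0.
Total collected = 6 + 0 + 16 + 0 = 22.

22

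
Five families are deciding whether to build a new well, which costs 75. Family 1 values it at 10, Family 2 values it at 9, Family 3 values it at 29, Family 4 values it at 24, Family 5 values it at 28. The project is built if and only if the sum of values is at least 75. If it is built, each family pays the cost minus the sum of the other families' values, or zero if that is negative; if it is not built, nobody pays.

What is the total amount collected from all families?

7

Total value 100 ≥ cost 75, so it is built.
Family 1: others sum to 90; max(0, 75 - 90) = 0.
Family 2: others sum to 91; max(0, 75 - 91) = 0.
Family 3: others sum to 71; max(0, 75 - 71) = 4.
Family 4: others sum to 76; max(0, 75 - 76) = 0.
Family 5: others sum to 72; max(0, 75 - 72) = 3.
Total collected = 0 + 0 + 4 + 0 + 3 = 7.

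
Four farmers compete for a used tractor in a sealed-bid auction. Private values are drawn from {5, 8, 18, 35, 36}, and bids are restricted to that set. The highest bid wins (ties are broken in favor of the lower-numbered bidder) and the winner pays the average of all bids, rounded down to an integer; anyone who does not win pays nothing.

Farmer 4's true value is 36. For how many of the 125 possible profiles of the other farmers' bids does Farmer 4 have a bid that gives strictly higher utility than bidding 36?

14

Others bid (5, 5, 5): truth gives 24; bid 8 gives 31 > 24. Violating.
Others bid (5, 5, 8): truth gives 23; bid 18 gives 27 > 23. Violating.
Others bid (5, 5, 18): truth gives 20; bid 35 gives 21 > 20. Violating.
Others bid (5, 8, 5): truth gives 23; bid 18 gives 27 > 23. Violating.
Others bid (5, 5, 35): truth gives 16; no alternative beats it.
Others bid (5, 5, 36): truth gives 0; no alternative beats it.
(Checking all 125 profiles: 14 have a profitable deviation, 111 do not.)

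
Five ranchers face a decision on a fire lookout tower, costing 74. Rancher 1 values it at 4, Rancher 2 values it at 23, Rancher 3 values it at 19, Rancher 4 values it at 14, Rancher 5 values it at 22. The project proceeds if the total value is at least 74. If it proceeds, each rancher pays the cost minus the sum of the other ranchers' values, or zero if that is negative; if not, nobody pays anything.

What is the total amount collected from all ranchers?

Total value 82 ≥ cost 74, so it is built.
Rancher 1: others sum to 78; max(0, 74 - 78) = 0.
Rancher 2: others sum to 59; max(0, 74 - 59) = 15.
Rancher 3: others sum to 63; max(0, 74 - 63) = 11.
Rancher 4: others sum to 68; max(0, 74 - 68) = 6.
Rancher 5: others sum to 60; max(0, 74 - 60) = 14.
Total collected = 0 + 15 + 11 + 6 + 14 = 46.

46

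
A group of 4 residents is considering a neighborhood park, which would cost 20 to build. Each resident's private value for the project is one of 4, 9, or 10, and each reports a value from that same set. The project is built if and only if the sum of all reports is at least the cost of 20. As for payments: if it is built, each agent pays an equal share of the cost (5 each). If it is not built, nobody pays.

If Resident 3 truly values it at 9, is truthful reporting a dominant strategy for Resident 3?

Yes

Check each profile of the others' reports and compare truth against every alternative report.
Others report (4, 4, 4): truth gives 4, best alternative gives 4.
Others report (4, 4, 9): truth gives 4, best alternative gives 4.
Others report (4, 4, 10): truth gives 4, best alternative gives 4.
Others report (4, 9, 4): truth gives 4, best alternative gives 4.
Others report (4, 9, 9): truth gives 4, best alternative gives 4.
Others report (4, 9, 10): truth gives 4, best alternative gives 4.
(Remaining 21 profiles checked similarly; truth is weakly best in each.)
In every case the truthful report is at least as good as any alternative, so it is a dominant strategy.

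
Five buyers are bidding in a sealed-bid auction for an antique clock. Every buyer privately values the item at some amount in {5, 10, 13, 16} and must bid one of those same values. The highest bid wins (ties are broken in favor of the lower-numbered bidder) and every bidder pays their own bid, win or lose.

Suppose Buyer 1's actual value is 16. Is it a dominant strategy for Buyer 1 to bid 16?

Consider the case where Buyer 2 bids 5, Buyer 3 bids 5, Buyer 4 bids 5 and Buyer 5 bids 5.
Truthful bid 16: wins, pays 16, utility 16 - 16 = 0.
Bid 5 instead: wins, pays 5, utility 16 - 5 = 11.
Since 11 > 0, bidding 5 is strictly better here, so truthful bidding is not dominant.

No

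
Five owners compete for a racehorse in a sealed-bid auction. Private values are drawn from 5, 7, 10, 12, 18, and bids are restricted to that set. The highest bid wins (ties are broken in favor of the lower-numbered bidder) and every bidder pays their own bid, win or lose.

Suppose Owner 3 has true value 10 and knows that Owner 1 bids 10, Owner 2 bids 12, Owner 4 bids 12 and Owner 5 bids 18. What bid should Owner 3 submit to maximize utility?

5

Bid 5: loses but pays 5, utility -5.
Bid 7: loses but pays 7, utility -7.
Bid 10: loses but pays 10, utility -10.
Bid 12: loses but pays 12, utility -12.
Bid 18: wins, pays 18, utility 10 - 18 = -8.
The best choice is 5 with utility -5.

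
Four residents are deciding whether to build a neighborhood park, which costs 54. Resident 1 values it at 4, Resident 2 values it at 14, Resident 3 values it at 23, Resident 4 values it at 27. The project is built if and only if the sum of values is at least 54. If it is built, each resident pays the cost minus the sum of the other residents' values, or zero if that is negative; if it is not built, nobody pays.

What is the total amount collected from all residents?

Total value 68 ≥ cost 54, so it is built.
Resident 1: others sum to 64; max(0, 54 - 64) = 0.
Resident 2: others sum to 54; max(0, 54 - 54) = 0.
Resident 3: others sum to 45; max(0, 54 - 45) = 9.
Resident 4: others sum to 41; max(0, 54 - 41) = 13.
Total collected = 0 + 0 + 9 + 13 = 22.

22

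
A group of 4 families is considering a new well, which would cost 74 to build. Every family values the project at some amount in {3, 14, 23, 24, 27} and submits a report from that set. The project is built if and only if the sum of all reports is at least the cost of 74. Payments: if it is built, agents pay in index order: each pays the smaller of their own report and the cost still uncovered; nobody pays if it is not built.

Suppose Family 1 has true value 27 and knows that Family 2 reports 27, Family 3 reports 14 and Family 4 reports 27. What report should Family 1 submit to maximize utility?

Report 3: project not built, utility 0.
Report 14: project built, pays 14, utility 27 - 14 = 13.
Report 23: project built, pays 23, utility 27 - 23 = 4.
Report 24: project built, pays 24, utility 27 - 24 = 3.
Report 27: project built, pays 27, utility 27 - 27 = 0.
The best choice is 14 with utility 13.

14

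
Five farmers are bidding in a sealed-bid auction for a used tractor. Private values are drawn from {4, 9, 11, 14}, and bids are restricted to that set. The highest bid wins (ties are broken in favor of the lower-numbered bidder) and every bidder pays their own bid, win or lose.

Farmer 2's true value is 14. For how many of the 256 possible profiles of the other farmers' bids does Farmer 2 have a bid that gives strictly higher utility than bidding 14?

Others bid (4, 4, 4, 4): truth gives 0; bid 9 gives 5 > 0. Violating.
Others bid (4, 4, 4, 9): truth gives 0; bid 9 gives 5 > 0. Violating.
Others bid (4, 4, 4, 11): truth gives 0; bid 11 gives 3 > 0. Violating.
Others bid (4, 4, 9, 4): truth gives 0; bid 9 gives 5 > 0. Violating.
Others bid (4, 4, 4, 14): truth gives 0; no alternative beats it.
Others bid (4, 4, 9, 14): truth gives 0; no alternative beats it.
(Checking all 256 profiles: 118 have a profitable deviation, 138 do not.)

118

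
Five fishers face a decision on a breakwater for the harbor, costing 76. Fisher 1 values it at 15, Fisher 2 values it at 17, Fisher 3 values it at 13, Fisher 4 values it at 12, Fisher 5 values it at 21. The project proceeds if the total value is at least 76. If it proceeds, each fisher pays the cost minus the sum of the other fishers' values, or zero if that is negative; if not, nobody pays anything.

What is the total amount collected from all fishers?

68

Total value 78 ≥ cost 76, so it is built.
Fisher 1: others sum to 63; max(0, 76 - 63) = 13.
Fisher 2: others sum to 61; max(0, 76 - 61) = 15.
Fisher 3: others sum to 65; max(0, 76 - 65) = 11.
Fisher 4: others sum to 66; max(0, 76 - 66) = 10.
Fisher 5: others sum to 57; max(0, 76 - 57) = 19.
Total collected = 13 + 15 + 11 + 10 + 19 = 68.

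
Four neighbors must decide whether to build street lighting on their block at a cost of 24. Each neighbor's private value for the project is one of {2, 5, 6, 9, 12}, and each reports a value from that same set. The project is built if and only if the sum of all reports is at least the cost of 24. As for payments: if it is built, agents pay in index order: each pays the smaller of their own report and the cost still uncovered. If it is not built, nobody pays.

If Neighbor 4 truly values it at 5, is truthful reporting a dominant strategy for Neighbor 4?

Yes

Check each profile of the others' reports and compare truth against every alternative report.
Others report (2, 12, 12): truth gives 5, best alternative gives 5.
Others report (5, 9, 12): truth gives 5, best alternative gives 5.
Others report (5, 12, 9): truth gives 5, best alternative gives 5.
Others report (5, 12, 12): truth gives 5, best alternative gives 5.
Others report (6, 6, 12): truth gives 5, best alternative gives 5.
Others report (6, 9, 9): truth gives 5, best alternative gives 5.
(Remaining 119 profiles checked similarly; truth is weakly best in each.)
In every case the truthful report is at least as good as any alternative, so it is a dominant strategy.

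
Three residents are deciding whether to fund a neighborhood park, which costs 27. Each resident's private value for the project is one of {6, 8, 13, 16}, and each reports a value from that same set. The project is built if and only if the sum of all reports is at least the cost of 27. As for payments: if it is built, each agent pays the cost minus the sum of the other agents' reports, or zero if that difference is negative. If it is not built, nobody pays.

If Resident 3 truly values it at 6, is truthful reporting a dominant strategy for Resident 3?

Check each profile of the others' reports and compare truth against every alternative report.
Others report (6, 13): truth gives 0, best alternative gives -2.
Others report (13, 6): truth gives 0, best alternative gives -2.
Others report (13, 16): truth gives 6, best alternative gives 6.
Others report (16, 13): truth gives 6, best alternative gives 6.
Others report (16, 16): truth gives 6, best alternative gives 6.
Others report (13, 13): truth gives 5, best alternative gives 5.
(Remaining 10 profiles checked similarly; truth is weakly best in each.)
In every case the truthful report is at least as good as any alternative, so it is a dominant strategy.

Yes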